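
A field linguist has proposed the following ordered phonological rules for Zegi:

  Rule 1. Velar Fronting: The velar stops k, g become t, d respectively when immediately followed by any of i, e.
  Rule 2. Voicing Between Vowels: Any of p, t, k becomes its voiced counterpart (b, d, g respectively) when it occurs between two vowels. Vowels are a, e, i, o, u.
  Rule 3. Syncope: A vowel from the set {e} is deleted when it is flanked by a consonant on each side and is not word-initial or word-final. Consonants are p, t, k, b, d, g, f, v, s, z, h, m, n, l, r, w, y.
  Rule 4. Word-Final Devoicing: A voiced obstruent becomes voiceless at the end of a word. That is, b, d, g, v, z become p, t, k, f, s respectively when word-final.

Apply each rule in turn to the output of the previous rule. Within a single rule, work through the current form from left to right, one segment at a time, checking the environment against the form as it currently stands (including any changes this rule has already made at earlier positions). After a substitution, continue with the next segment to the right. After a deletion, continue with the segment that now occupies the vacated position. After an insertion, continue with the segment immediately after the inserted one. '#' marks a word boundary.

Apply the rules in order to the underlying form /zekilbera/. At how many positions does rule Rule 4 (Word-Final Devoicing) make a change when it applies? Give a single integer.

0

Rule 1 Velar Fronting: [zekilbera] → [zetilbera]
Rule 2 Voicing Between Vowels: [zetilbera] → [zedilbera]
Rule 3 Syncope: [zedilbera] → [zdilbra]
Rule 4 Word-Final Devoicing: no change — [zdilbra]
Rule Rule 4 changed 0 position(s).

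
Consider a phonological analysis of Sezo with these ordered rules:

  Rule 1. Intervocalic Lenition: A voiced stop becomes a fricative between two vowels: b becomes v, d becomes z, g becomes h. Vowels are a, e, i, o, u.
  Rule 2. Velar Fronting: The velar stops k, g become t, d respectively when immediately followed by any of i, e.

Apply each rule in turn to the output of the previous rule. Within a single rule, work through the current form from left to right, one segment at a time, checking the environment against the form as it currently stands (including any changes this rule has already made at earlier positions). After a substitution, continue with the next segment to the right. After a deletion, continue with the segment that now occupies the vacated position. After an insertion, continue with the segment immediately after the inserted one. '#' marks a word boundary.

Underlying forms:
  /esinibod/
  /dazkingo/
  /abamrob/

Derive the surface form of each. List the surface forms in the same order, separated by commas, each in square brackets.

[esinivod], [daztingo], [avamrob]

/esinibod/:
  Rule 1 Intervocalic Lenition: [esinibod] → [esinivod]
  Rule 2 Velar Fronting: no change — [esinivod]
/dazkingo/:
  Rule 1 Intervocalic Lenition: no change — [dazkingo]
  Rule 2 Velar Fronting: [dazkingo] → [daztingo]
/abamrob/:
  Rule 1 Intervocalic Lenition: [abamrob] → [avamrob]
  Rule 2 Velar Fronting: no change — [avamrob]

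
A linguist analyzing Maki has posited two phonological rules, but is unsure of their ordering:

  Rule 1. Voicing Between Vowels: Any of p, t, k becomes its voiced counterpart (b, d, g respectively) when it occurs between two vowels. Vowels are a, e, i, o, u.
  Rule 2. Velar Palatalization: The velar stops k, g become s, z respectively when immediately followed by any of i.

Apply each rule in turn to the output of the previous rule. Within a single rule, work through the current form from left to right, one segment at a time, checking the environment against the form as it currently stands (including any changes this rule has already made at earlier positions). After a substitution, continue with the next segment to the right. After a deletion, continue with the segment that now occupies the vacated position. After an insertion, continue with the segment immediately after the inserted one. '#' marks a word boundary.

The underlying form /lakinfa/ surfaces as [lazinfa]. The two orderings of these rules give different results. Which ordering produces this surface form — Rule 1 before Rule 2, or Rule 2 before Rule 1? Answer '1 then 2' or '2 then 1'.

Order 1 then 2:
  1 Voicing Between Vowels: [lakinfa] → [laginfa]
  2 Velar Palatalization: [laginfa] → [lazinfa]
  result: [lazinfa]
Order 2 then 1:
  2 Velar Palatalization: [lakinfa] → [lasinfa]
  1 Voicing Between Vowels: no change — [lasinfa]
  result: [lasinfa]

1 then 2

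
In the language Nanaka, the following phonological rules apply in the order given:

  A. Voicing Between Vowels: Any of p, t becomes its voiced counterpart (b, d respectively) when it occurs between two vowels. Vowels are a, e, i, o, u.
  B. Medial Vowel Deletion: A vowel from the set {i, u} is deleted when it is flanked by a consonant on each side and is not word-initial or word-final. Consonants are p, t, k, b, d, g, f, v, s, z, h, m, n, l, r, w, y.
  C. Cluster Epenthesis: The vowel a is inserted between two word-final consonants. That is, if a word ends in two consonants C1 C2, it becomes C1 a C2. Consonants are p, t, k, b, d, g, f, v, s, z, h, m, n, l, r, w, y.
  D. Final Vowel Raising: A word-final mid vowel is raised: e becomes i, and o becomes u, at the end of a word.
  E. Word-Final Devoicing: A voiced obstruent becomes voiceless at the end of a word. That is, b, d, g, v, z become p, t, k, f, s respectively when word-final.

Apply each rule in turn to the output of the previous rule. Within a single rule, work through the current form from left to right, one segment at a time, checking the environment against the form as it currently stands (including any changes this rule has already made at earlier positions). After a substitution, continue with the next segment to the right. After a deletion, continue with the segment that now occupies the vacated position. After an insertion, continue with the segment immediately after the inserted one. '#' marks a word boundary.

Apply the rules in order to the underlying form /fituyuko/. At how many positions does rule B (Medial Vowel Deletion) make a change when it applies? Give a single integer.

A Voicing Between Vowels: [fituyuko] → [fiduyuko]
B Medial Vowel Deletion: [fiduyuko] → [fdyko]
C Cluster Epenthesis: no change — [fdyko]
D Final Vowel Raising: [fdyko] → [fdyku]
E Word-Final Devoicing: no change — [fdyku]
Rule B changed 3 position(s).

3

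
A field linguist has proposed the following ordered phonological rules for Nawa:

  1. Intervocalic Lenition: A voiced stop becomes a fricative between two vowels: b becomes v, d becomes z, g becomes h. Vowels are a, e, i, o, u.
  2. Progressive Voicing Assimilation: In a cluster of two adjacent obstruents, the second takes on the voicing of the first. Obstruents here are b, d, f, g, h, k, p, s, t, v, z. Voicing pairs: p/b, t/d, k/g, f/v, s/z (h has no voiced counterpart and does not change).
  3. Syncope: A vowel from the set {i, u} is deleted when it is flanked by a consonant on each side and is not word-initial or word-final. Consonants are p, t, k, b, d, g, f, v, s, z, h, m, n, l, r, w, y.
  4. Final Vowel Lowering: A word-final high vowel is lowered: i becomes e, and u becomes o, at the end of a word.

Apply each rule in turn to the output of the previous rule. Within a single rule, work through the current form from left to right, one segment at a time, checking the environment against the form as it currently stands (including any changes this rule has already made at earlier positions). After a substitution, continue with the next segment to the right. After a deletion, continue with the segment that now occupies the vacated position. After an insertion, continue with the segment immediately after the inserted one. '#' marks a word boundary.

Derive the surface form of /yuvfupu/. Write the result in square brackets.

[yvvpo]

1 Intervocalic Lenition: no change — [yuvfupu]
2 Progressive Voicing Assimilation: [yuvfupu] → [yuvvupu]
3 Syncope: [yuvvupu] → [yvvpu]
4 Final Vowel Lowering: [yvvpu] → [yvvpo]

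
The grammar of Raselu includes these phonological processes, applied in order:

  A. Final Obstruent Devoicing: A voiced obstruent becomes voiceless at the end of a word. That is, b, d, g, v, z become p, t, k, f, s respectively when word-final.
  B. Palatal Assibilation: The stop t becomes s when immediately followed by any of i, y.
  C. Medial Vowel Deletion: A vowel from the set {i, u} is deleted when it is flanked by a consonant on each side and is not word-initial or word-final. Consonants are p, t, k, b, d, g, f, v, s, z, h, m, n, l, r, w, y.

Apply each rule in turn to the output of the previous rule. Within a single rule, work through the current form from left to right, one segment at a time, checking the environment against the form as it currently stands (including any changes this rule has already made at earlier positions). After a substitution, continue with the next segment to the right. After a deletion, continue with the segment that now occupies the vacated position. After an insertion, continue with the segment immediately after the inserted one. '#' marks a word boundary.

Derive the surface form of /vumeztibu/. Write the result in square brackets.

A Final Obstruent Devoicing: no change — [vumeztibu]
B Palatal Assibilation: [vumeztibu] → [vumezsibu]
C Medial Vowel Deletion: [vumezsibu] → [vmezsbu]

[vmezsbu]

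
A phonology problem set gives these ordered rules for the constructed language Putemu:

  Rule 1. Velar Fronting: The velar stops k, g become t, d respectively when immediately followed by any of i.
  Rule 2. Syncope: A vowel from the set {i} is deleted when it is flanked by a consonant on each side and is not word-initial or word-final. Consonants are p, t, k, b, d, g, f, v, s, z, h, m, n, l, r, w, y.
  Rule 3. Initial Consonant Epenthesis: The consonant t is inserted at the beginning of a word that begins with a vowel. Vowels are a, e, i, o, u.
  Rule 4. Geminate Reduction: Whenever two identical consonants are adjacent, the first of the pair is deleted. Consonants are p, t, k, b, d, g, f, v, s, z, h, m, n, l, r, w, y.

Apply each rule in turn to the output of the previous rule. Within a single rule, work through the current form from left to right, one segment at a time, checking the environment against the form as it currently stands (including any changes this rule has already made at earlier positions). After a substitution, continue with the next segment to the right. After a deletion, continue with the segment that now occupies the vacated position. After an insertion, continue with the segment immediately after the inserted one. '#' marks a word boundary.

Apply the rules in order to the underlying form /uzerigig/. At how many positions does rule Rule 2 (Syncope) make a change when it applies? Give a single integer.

Rule 1 Velar Fronting: [uzerigig] → [uzeridig]
Rule 2 Syncope: [uzeridig] → [uzerdg]
Rule 3 Initial Consonant Epenthesis: [uzerdg] → [tuzerdg]
Rule 4 Geminate Reduction: no change — [tuzerdg]
Rule Rule 2 changed 2 position(s).

2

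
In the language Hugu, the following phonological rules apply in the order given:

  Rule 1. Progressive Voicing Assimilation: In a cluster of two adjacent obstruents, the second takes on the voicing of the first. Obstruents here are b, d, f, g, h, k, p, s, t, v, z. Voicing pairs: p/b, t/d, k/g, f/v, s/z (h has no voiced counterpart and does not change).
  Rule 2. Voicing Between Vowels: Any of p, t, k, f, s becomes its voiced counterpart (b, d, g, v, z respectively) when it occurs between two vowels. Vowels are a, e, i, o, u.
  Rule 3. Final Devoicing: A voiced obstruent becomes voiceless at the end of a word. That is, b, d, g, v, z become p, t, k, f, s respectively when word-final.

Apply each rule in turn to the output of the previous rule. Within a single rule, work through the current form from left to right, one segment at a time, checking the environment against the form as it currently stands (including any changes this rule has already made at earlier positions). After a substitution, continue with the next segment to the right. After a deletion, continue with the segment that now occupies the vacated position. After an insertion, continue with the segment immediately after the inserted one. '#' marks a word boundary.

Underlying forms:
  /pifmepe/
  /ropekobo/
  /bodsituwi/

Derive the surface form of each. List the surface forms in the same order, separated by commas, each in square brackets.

[pifmebe], [robegobo], [bodziduwi]

/pifmepe/:
  Rule 1 Progressive Voicing Assimilation: no change — [pifmepe]
  Rule 2 Voicing Between Vowels: [pifmepe] → [pifmebe]
  Rule 3 Final Devoicing: no change — [pifmebe]
/ropekobo/:
  Rule 1 Progressive Voicing Assimilation: no change — [ropekobo]
  Rule 2 Voicing Between Vowels: [ropekobo] → [robegobo]
  Rule 3 Final Devoicing: no change — [robegobo]
/bodsituwi/:
  Rule 1 Progressive Voicing Assimilation: [bodsituwi] → [bodzituwi]
  Rule 2 Voicing Between Vowels: [bodzituwi] → [bodziduwi]
  Rule 3 Final Devoicing: no change — [bodziduwi]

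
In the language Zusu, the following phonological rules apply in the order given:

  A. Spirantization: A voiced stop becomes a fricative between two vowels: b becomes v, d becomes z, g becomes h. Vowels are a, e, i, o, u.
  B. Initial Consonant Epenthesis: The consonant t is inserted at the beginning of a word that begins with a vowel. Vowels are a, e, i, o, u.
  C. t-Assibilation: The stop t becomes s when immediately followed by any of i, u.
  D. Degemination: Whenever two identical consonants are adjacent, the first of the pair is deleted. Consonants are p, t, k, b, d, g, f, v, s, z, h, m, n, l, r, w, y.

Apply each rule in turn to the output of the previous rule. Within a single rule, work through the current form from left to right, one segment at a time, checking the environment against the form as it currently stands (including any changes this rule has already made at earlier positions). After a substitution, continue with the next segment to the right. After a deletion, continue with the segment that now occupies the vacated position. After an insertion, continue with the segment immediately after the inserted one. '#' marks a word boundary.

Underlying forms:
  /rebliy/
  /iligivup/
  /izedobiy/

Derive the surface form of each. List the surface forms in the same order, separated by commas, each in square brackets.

[rebliy], [silihivup], [sizezoviy]

/rebliy/:
  A Spirantization: no change — [rebliy]
  B Initial Consonant Epenthesis: no change — [rebliy]
  C t-Assibilation: no change — [rebliy]
  D Degemination: no change — [rebliy]
/iligivup/:
  A Spirantization: [iligivup] → [ilihivup]
  B Initial Consonant Epenthesis: [ilihivup] → [tilihivup]
  C t-Assibilation: [tilihivup] → [silihivup]
  D Degemination: no change — [silihivup]
/izedobiy/:
  A Spirantization: [izedobiy] → [izezoviy]
  B Initial Consonant Epenthesis: [izezoviy] → [tizezoviy]
  C t-Assibilation: [tizezoviy] → [sizezoviy]
  D Degemination: no change — [sizezoviy]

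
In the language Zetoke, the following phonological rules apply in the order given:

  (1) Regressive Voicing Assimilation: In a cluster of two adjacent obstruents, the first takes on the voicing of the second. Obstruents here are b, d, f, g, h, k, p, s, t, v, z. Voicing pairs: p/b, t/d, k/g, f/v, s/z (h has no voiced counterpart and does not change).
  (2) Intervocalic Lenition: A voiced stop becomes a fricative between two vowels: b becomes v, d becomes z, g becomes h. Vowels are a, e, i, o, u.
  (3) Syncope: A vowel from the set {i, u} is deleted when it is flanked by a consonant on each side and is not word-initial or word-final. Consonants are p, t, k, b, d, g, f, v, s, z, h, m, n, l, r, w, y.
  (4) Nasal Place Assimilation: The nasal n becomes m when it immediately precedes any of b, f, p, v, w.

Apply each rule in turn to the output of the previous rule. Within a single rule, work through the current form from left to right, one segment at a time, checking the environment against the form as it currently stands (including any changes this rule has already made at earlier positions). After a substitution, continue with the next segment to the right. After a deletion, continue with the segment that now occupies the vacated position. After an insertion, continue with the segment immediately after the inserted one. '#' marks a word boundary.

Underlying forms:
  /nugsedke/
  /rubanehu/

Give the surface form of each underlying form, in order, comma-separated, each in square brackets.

/nugsedke/:
  (1) Regressive Voicing Assimilation: [nugsedke] → [nuksetke]
  (2) Intervocalic Lenition: no change — [nuksetke]
  (3) Syncope: [nuksetke] → [nksetke]
  (4) Nasal Place Assimilation: no change — [nksetke]
/rubanehu/:
  (1) Regressive Voicing Assimilation: no change — [rubanehu]
  (2) Intervocalic Lenition: [rubanehu] → [ruvanehu]
  (3) Syncope: [ruvanehu] → [rvanehu]
  (4) Nasal Place Assimilation: no change — [rvanehu]

[nksetke], [rvanehu]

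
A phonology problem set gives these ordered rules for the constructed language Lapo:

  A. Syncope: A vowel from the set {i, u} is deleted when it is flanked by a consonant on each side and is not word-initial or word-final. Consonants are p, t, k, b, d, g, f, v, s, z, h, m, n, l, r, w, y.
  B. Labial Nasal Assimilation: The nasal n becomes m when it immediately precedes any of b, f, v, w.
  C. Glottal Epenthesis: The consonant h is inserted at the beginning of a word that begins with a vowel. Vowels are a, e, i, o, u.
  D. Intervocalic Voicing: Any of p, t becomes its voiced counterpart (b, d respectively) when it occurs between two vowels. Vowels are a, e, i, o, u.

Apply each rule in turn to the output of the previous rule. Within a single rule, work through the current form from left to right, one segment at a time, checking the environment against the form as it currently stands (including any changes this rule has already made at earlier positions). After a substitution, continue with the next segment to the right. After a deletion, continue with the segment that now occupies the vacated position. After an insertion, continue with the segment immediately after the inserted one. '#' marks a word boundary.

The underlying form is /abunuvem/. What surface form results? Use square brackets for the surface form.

[habmvem]

A Syncope: [abunuvem] → [abnvem]
B Labial Nasal Assimilation: [abnvem] → [abmvem]
C Glottal Epenthesis: [abmvem] → [habmvem]
D Intervocalic Voicing: no change — [habmvem]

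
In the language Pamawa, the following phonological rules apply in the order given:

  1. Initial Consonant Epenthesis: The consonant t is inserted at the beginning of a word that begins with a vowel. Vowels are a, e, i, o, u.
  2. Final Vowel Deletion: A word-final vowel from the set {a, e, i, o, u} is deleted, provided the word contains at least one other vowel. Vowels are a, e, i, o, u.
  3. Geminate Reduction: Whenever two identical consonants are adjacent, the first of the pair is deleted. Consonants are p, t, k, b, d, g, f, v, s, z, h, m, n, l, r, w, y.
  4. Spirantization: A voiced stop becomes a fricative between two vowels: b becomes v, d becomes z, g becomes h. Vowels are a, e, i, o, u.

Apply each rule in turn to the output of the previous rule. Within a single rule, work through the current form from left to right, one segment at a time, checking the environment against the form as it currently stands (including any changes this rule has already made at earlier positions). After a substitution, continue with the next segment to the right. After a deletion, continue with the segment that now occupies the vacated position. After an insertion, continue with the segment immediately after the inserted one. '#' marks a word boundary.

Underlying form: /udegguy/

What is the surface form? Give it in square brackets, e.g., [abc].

1 Initial Consonant Epenthesis: [udegguy] → [tudegguy]
2 Final Vowel Deletion: no change — [tudegguy]
3 Geminate Reduction: [tudegguy] → [tudeguy]
4 Spirantization: [tudeguy] → [tuzehuy]

[tuzehuy]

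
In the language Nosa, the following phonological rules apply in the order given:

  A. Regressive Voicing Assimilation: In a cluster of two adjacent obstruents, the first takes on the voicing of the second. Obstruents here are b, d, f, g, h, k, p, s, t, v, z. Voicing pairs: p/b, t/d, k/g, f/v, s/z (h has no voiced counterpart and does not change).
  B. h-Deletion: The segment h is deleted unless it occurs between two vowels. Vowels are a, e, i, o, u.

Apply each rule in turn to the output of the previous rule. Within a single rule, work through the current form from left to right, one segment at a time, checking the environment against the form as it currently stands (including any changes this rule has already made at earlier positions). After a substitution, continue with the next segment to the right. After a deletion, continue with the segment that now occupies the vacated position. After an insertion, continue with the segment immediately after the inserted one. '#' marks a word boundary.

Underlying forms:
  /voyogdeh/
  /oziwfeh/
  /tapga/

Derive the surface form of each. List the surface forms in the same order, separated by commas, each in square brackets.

/voyogdeh/:
  A Regressive Voicing Assimilation: no change — [voyogdeh]
  B h-Deletion: [voyogdeh] → [voyogde]
/oziwfeh/:
  A Regressive Voicing Assimilation: no change — [oziwfeh]
  B h-Deletion: [oziwfeh] → [oziwfe]
/tapga/:
  A Regressive Voicing Assimilation: [tapga] → [tabga]
  B h-Deletion: no change — [tabga]

[voyogde], [oziwfe], [tabga]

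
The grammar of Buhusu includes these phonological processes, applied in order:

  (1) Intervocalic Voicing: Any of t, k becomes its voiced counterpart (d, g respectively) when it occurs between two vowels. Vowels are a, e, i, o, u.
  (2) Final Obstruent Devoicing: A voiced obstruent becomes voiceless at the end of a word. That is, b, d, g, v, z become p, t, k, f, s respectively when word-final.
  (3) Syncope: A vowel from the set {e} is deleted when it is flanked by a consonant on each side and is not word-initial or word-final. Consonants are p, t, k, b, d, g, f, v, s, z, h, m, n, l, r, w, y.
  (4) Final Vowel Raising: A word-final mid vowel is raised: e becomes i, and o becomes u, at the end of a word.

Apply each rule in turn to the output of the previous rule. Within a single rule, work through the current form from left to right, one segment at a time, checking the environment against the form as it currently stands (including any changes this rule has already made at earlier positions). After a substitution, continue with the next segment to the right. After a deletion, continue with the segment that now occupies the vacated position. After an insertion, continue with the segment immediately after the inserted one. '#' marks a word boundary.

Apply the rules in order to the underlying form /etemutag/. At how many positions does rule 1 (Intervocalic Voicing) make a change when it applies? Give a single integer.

(1) Intervocalic Voicing: [etemutag] → [edemudag]
(2) Final Obstruent Devoicing: [edemudag] → [edemudak]
(3) Syncope: [edemudak] → [edmudak]
(4) Final Vowel Raising: no change — [edmudak]
Rule 1 changed 2 position(s).

2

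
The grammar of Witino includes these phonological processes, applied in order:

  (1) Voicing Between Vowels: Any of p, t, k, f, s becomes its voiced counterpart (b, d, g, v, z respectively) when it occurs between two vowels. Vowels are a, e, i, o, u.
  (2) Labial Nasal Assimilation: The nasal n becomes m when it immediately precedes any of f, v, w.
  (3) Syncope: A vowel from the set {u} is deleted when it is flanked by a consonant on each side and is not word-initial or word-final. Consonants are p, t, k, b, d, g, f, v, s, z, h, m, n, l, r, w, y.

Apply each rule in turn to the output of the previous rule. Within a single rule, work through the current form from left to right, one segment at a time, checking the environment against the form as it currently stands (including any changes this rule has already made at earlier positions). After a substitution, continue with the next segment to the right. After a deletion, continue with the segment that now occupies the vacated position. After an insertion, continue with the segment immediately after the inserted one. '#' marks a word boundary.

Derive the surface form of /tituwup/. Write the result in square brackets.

(1) Voicing Between Vowels: [tituwup] → [tiduwup]
(2) Labial Nasal Assimilation: no change — [tiduwup]
(3) Syncope: [tiduwup] → [tidwp]

[tidwp]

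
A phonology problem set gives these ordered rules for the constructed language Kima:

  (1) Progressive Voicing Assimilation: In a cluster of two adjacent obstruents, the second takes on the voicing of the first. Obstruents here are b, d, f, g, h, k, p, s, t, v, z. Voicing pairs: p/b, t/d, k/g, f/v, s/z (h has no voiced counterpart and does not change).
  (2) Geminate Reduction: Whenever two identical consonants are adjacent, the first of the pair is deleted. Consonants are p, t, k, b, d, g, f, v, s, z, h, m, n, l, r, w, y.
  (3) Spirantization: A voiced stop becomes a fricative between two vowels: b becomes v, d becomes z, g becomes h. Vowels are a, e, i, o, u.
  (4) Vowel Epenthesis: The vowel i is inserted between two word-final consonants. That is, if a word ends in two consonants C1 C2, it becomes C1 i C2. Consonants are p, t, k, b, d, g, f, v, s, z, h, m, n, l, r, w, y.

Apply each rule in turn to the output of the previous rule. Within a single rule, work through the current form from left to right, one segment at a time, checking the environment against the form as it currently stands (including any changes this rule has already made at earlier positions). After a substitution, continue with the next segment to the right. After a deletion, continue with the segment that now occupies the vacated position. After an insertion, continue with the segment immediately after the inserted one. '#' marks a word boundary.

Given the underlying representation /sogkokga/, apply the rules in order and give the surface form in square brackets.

(1) Progressive Voicing Assimilation: [sogkokga] → [soggokka]
(2) Geminate Reduction: [soggokka] → [sogoka]
(3) Spirantization: [sogoka] → [sohoka]
(4) Vowel Epenthesis: no change — [sohoka]

[sohoka]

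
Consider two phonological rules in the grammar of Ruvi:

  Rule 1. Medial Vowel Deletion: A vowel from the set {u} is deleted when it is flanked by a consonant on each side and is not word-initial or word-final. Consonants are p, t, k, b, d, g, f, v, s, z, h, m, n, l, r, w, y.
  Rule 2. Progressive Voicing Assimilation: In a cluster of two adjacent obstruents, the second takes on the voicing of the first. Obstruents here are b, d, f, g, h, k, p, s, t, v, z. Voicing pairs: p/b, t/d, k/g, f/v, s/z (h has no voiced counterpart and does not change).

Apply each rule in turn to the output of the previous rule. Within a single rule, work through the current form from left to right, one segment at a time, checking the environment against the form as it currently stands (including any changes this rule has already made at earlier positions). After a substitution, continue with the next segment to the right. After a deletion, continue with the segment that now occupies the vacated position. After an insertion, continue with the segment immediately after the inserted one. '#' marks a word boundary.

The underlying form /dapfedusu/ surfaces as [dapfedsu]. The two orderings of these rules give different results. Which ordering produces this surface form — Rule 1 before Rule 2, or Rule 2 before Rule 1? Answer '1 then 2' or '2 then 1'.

2 then 1

Order 1 then 2:
  1 Medial Vowel Deletion: [dapfedusu] → [dapfedsu]
  2 Progressive Voicing Assimilation: [dapfedsu] → [dapfedzu]
  result: [dapfedzu]
Order 2 then 1:
  2 Progressive Voicing Assimilation: no change — [dapfedusu]
  1 Medial Vowel Deletion: [dapfedusu] → [dapfedsu]
  result: [dapfedsu]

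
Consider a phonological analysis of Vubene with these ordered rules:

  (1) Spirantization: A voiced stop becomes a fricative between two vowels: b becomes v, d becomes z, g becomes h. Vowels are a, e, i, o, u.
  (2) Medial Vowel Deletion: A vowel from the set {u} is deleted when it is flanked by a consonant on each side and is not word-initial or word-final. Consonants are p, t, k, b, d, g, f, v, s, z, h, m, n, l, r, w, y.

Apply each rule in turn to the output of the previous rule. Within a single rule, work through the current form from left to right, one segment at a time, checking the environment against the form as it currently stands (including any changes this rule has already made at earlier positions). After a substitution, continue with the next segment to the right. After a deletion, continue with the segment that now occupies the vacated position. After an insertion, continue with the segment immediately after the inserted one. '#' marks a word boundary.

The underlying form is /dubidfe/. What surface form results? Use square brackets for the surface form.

[dvidfe]

(1) Spirantization: [dubidfe] → [duvidfe]
(2) Medial Vowel Deletion: [duvidfe] → [dvidfe]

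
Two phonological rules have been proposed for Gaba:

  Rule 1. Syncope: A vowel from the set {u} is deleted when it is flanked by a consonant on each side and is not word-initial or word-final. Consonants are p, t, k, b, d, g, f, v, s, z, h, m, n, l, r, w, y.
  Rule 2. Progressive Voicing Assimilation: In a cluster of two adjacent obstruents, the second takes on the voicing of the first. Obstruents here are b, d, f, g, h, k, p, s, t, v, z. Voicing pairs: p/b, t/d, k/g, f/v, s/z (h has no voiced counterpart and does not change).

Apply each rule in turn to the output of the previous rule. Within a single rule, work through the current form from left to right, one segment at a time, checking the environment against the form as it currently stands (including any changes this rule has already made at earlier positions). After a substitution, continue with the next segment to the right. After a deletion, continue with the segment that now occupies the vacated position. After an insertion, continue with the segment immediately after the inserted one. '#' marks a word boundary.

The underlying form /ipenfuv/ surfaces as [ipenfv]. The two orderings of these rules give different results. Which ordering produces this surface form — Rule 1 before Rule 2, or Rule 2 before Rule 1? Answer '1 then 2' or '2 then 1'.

Order 1 then 2:
  1 Syncope: [ipenfuv] → [ipenfv]
  2 Progressive Voicing Assimilation: [ipenfv] → [ipenff]
  result: [ipenff]
Order 2 then 1:
  2 Progressive Voicing Assimilation: no change — [ipenfuv]
  1 Syncope: [ipenfuv] → [ipenfv]
  result: [ipenfv]

2 then 1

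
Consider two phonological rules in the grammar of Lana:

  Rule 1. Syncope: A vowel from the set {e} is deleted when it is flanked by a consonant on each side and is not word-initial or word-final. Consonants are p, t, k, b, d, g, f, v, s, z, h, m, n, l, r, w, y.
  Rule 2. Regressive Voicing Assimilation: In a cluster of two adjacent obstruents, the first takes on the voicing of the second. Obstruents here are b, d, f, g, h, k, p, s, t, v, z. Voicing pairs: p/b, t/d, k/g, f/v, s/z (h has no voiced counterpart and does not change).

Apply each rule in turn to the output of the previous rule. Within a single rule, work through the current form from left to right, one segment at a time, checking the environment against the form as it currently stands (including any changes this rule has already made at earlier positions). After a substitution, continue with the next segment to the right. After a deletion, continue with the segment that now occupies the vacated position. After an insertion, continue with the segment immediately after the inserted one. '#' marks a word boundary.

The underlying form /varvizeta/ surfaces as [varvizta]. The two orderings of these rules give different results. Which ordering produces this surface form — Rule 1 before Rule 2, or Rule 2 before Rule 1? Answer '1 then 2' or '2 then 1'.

2 then 1

Order 1 then 2:
  1 Syncope: [varvizeta] → [varvizta]
  2 Regressive Voicing Assimilation: [varvizta] → [varvista]
  result: [varvista]
Order 2 then 1:
  2 Regressive Voicing Assimilation: no change — [varvizeta]
  1 Syncope: [varvizeta] → [varvizta]
  result: [varvizta]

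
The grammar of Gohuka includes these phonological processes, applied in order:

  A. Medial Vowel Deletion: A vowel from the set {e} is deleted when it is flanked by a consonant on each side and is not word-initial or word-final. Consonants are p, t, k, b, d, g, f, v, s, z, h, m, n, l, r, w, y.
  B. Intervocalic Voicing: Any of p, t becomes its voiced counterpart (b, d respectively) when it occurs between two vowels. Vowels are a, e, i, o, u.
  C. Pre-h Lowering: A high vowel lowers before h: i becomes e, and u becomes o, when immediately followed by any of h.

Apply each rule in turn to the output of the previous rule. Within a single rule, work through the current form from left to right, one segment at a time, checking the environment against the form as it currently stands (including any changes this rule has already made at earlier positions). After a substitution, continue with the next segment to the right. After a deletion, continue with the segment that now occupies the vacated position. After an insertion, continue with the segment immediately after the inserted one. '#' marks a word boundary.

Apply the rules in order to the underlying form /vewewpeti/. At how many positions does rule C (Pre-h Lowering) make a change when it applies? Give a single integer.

0

A Medial Vowel Deletion: [vewewpeti] → [vwwpti]
B Intervocalic Voicing: no change — [vwwpti]
C Pre-h Lowering: no change — [vwwpti]
Rule C changed 0 position(s).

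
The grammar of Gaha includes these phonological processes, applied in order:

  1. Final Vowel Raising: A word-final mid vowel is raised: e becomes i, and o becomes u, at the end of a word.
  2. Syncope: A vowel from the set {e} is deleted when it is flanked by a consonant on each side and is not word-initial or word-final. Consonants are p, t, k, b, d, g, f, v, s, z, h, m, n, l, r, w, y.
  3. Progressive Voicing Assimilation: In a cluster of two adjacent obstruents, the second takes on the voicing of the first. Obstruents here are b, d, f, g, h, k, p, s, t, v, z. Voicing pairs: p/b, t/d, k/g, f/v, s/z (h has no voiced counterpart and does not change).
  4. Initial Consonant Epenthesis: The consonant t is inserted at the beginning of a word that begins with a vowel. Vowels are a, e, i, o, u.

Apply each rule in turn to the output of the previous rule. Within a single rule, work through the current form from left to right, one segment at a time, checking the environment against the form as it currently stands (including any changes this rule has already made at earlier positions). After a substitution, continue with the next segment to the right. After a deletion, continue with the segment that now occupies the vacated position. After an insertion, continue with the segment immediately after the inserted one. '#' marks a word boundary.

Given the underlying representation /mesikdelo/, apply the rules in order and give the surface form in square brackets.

[msiktlu]

1 Final Vowel Raising: [mesikdelo] → [mesikdelu]
2 Syncope: [mesikdelu] → [msikdlu]
3 Progressive Voicing Assimilation: [msikdlu] → [msiktlu]
4 Initial Consonant Epenthesis: no change — [msiktlu]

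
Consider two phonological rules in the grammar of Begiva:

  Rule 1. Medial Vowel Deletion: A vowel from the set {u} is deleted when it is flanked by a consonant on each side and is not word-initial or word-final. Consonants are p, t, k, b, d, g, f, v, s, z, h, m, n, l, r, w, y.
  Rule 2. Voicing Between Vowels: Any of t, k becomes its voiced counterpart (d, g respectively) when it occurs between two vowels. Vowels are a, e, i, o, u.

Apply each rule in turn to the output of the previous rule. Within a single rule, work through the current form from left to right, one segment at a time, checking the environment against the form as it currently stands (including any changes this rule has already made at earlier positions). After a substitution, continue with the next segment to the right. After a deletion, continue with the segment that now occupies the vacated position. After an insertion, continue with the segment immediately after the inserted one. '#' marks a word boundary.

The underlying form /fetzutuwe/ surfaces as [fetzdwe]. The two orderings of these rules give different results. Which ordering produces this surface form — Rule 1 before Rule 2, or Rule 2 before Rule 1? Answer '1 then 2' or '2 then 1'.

2 then 1

Order 1 then 2:
  1 Medial Vowel Deletion: [fetzutuwe] → [fetztwe]
  2 Voicing Between Vowels: no change — [fetztwe]
  result: [fetztwe]
Order 2 then 1:
  2 Voicing Between Vowels: [fetzutuwe] → [fetzuduwe]
  1 Medial Vowel Deletion: [fetzuduwe] → [fetzdwe]
  result: [fetzdwe]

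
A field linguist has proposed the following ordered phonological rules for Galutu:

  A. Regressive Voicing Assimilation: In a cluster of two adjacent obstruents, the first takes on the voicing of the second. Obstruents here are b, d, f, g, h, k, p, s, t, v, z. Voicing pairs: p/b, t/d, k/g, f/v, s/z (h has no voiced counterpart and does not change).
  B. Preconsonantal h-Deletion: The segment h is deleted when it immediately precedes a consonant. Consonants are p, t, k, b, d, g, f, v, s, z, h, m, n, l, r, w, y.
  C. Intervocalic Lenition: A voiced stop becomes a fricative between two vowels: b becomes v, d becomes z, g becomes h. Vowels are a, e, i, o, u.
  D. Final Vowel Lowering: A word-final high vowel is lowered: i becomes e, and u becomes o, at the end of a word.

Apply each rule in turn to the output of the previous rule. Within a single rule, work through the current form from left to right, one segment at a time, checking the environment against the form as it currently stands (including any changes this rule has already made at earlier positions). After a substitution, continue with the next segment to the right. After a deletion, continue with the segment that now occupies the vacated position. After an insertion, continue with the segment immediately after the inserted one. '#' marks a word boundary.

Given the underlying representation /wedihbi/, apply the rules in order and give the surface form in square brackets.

A Regressive Voicing Assimilation: no change — [wedihbi]
B Preconsonantal h-Deletion: [wedihbi] → [wedibi]
C Intervocalic Lenition: [wedibi] → [wezivi]
D Final Vowel Lowering: [wezivi] → [wezive]

[wezive]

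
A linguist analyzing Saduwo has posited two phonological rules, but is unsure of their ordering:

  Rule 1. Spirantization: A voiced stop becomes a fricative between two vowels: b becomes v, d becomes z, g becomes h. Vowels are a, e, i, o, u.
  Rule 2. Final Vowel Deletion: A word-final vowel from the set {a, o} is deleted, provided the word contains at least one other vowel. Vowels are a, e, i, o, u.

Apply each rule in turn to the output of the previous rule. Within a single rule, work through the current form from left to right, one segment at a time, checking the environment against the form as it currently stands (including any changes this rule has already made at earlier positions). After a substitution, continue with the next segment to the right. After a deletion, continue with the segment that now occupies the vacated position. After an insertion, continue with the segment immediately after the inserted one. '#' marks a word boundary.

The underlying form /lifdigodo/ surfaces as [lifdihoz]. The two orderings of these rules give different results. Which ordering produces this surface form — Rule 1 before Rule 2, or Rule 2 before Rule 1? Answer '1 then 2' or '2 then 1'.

1 then 2

Order 1 then 2:
  1 Spirantization: [lifdigodo] → [lifdihozo]
  2 Final Vowel Deletion: [lifdihozo] → [lifdihoz]
  result: [lifdihoz]
Order 2 then 1:
  2 Final Vowel Deletion: [lifdigodo] → [lifdigod]
  1 Spirantization: [lifdigod] → [lifdihod]
  result: [lifdihod]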